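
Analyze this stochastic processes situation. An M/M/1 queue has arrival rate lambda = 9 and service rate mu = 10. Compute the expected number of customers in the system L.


rho = 9/10 = 0.9000
L = rho/(1-rho)
= 0.9000/0.1000
= 9.0000

9.0000


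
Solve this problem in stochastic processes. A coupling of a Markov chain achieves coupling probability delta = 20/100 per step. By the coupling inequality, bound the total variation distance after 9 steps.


TV distance bound <= (1-delta)^n
= (1 - 0.2000)^9
= 0.8000^9
= 0.1342

0.1342


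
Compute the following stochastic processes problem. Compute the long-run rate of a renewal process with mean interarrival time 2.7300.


Long-run renewal rate = 1/E(X)
= 1/2.7300
= 0.3663

0.3663


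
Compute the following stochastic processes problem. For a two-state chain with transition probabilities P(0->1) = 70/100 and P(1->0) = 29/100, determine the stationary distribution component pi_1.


Stationary distribution: pi_0 = p10/(p01+p10), pi_1 = p01/(p01+p10)
p01 = 0.7000, p10 = 0.2900
pi_1 = 0.7071

0.7071


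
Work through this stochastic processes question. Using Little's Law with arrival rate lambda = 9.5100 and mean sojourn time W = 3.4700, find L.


Little's Law: L = lambda * W
= 9.5100 * 3.4700
= 32.9997

32.9997


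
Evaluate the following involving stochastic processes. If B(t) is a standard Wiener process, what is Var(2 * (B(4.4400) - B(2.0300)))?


Var(alpha*(B(t)-B(s))) = alpha^2 * (t-s)
= 2^2 * (4.4400 - 2.0300)
= 4 * 2.4100
= 9.6400

9.6400


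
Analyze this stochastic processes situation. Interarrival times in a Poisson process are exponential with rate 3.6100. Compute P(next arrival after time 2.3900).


P(X > t) = exp(-lambda * t)
= exp(-3.6100 * 2.3900)
= exp(-8.6279) = 1.7904e-04

1.7904e-04


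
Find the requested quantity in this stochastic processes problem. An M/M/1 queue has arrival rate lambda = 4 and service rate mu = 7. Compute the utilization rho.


rho = lambda/mu
= 4/7
= 0.5714

0.5714


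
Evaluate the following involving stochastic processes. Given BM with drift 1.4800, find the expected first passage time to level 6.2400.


Expected first passage time = a/mu
= 6.2400/1.4800
= 4.2162

4.2162


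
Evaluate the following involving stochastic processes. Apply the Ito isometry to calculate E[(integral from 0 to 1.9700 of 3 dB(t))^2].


By Ito isometry: E[(int f dB)^2] = int f^2 dt
= 3^2 * 1.9700
= 9 * 1.9700 = 17.7300

17.7300


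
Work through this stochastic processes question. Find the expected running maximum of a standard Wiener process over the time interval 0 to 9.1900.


E(max B(s)) = sqrt(2t/pi)
= sqrt(2*9.1900/pi)
= sqrt(5.8505)
= 2.4188

2.4188


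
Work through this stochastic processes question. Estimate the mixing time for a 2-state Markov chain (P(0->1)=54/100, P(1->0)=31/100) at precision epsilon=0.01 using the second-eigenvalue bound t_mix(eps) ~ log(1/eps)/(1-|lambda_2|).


lambda_2 = |1 - p01 - p10| = |1 - 0.5400 - 0.3100| = 0.1500
t_mix ~ log(1/eps)/(1 - |lambda_2|)
= log(100)/(1 - 0.1500) = 4.6052/0.8500
= 5.4178

5.4178


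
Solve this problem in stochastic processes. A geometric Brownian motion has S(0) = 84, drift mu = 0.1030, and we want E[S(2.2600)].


E[S(t)] = S(0) * exp(mu * t)
= 84 * exp(0.1030 * 2.2600)
= 84 * 1.2621
= 106.0167

106.0167


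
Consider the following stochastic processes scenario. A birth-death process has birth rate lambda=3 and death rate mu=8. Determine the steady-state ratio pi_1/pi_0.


For birth-death process, pi_n/pi_0 = (lambda/mu)^n
= (3/8)^1
= 0.3750

0.3750


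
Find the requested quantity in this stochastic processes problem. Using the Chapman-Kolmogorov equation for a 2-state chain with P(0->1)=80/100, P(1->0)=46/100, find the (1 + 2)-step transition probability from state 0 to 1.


P^3 = P^1 * P^2
Computing via matrix multiplication of the transition matrix.
Entry (0,1) of P^3 = 0.6461

0.6461


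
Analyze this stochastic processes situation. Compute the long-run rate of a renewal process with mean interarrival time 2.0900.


Long-run renewal rate = 1/E(X)
= 1/2.0900
= 0.4785

0.4785


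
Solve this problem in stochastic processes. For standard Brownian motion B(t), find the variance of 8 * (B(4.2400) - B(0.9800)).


Var(alpha*(B(t)-B(s))) = alpha^2 * (t-s)
= 8^2 * (4.2400 - 0.9800)
= 64 * 3.2600
= 208.6400

208.6400


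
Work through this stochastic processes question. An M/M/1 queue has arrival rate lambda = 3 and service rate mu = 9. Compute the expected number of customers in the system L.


rho = 3/9 = 0.3333
L = rho/(1-rho)
= 0.3333/0.6667
= 0.5000

0.5000


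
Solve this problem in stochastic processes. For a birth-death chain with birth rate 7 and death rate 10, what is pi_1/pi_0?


For birth-death process, pi_n/pi_0 = (lambda/mu)^n
= (7/10)^1
= 0.7000

0.7000


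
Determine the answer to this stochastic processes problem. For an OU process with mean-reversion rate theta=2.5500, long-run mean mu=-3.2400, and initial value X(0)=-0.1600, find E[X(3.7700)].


E[X(t)] = mu + (X(0) - mu)*exp(-theta*t)
= -3.2400 + (-0.1600 - -3.2400)*exp(-2.5500*3.7700)
= -3.2400 + 3.0800 * 6.6821e-05
= -3.2398

-3.2398


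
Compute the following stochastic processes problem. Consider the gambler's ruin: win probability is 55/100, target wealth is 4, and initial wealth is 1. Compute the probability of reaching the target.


Gambler's ruin formula:
r = q/p = 0.4500/0.5500 = 0.8182
P(win) = (1 - r^i)/(1 - r^N)
= (1 - 0.8182^1)/(1 - 0.8182^4)
= 0.3295

0.3295


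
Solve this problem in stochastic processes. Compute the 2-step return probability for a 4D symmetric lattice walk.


P(return in 2 steps) = P(reverse first step) = 1/(2d)
= 1/8
= 0.1250

0.1250


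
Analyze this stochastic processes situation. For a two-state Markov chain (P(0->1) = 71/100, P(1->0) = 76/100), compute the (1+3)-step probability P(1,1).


P^4 = P^1 * P^3
Computing via matrix multiplication of the transition matrix.
Entry (1,1) of P^4 = 0.5082

0.5082


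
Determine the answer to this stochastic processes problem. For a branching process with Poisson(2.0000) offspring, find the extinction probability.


Since mu = 2.0000 > 1, extinction prob q < 1.
Solve s = exp(mu*(s-1)) iteratively.
q = 0.2032

0.2032


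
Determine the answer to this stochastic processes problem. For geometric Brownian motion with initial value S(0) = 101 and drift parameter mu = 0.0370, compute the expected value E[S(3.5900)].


E[S(t)] = S(0) * exp(mu * t)
= 101 * exp(0.0370 * 3.5900)
= 101 * 1.1421
= 115.3476

115.3476


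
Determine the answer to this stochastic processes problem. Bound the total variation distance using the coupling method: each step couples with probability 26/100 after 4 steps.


TV distance bound <= (1-delta)^n
= (1 - 0.2600)^4
= 0.7400^4
= 0.2999

0.2999


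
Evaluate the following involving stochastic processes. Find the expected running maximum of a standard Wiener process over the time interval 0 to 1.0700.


E(max B(s)) = sqrt(2t/pi)
= sqrt(2*1.0700/pi)
= sqrt(0.6812)
= 0.8253

0.8253


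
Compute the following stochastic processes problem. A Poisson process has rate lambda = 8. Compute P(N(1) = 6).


P(N(t)=k) = (lambda*t)^k * exp(-lambda*t) / k!
lambda*t = 8
= 8^6 * exp(-8) / 6!
= 262144 * 3.3546e-04 / 720
= 0.1221

0.1221


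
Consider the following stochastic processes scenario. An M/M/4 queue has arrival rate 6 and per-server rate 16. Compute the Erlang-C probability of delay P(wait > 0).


a = lambda/mu = 0.3750
rho = a/c = 0.0938
Erlang-C formula applied:
C(c,a) = 6.2488e-04

6.2488e-04


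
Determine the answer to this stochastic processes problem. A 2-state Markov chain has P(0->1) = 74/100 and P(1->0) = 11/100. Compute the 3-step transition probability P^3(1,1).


Computing P^3 by matrix multiplication.
P = [[0.2600, 0.7400], [0.1100, 0.8900]]
After raising P to the power 3:
P^3(1,1) = 0.8710

0.8710


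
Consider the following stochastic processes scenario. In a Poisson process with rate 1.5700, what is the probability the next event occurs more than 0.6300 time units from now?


P(X > t) = exp(-lambda * t)
= exp(-1.5700 * 0.6300)
= exp(-0.9891) = 0.3719

0.3719


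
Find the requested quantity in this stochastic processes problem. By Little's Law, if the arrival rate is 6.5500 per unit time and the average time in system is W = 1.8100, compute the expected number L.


Little's Law: L = lambda * W
= 6.5500 * 1.8100
= 11.8555

11.8555


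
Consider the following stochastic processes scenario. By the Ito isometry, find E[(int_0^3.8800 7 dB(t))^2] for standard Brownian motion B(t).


By Ito isometry: E[(int f dB)^2] = int f^2 dt
= 7^2 * 3.8800
= 49 * 3.8800 = 190.1200

190.1200


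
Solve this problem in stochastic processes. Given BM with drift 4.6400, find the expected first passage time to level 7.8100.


Expected first passage time = a/mu
= 7.8100/4.6400
= 1.6832

1.6832


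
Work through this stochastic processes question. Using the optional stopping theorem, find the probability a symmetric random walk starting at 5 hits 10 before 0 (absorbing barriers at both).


By optional stopping theorem: E(M at tau) = M(0) = 5
P(hit 10)*10 + P(hit 0)*0 = 5
P(hit 10) = (5 - 0)/(10 - 0) = 1/2 = 0.5000

0.5000


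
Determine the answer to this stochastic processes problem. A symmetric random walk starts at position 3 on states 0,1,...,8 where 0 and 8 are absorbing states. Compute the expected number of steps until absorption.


For symmetric RW on 0,...,N with absorbing barriers, E(i) = i*(N-i)
E(3) = 3 * 5 = 15

15


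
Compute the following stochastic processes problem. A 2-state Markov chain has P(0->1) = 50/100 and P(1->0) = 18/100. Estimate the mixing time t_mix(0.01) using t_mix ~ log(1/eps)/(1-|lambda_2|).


lambda_2 = |1 - p01 - p10| = |1 - 0.5000 - 0.1800| = 0.3200
t_mix ~ log(1/eps)/(1 - |lambda_2|)
= log(100)/(1 - 0.3200) = 4.6052/0.6800
= 6.7723

6.7723


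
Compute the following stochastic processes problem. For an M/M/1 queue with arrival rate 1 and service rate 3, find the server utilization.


rho = lambda/mu
= 1/3
= 0.3333

0.3333


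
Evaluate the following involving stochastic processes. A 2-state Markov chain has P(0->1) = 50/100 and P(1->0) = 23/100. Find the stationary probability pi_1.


Stationary distribution: pi_0 = p10/(p01+p10), pi_1 = p01/(p01+p10)
p01 = 0.5000, p10 = 0.2300
pi_1 = 0.6849

0.6849


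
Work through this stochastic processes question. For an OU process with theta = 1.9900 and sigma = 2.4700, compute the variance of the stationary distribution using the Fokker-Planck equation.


Stationary variance = sigma^2 / (2*theta)
= 2.4700^2 / (2*1.9900)
= 6.1009 / 3.9800
= 1.5329

1.5329


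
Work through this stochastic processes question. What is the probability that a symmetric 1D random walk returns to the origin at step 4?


P(S(4) = 0) = C(4,2) / 4^2
= 6 / 16
= 0.3750

0.3750


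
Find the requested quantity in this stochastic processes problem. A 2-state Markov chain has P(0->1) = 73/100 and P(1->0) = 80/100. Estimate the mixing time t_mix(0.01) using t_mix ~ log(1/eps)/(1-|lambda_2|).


lambda_2 = |1 - p01 - p10| = |1 - 0.7300 - 0.8000| = 0.5300
t_mix ~ log(1/eps)/(1 - |lambda_2|)
= log(100)/(1 - 0.5300) = 4.6052/0.4700
= 9.7982

9.7982


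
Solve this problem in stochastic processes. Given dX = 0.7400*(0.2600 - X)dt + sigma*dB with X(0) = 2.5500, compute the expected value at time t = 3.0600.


E[X(t)] = mu + (X(0) - mu)*exp(-theta*t)
= 0.2600 + (2.5500 - 0.2600)*exp(-0.7400*3.0600)
= 0.2600 + 2.2900 * 0.1039
= 0.4979

0.4979


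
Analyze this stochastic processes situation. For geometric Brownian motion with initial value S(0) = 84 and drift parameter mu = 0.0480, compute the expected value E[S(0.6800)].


E[S(t)] = S(0) * exp(mu * t)
= 84 * exp(0.0480 * 0.6800)
= 84 * 1.0332
= 86.7870

86.7870


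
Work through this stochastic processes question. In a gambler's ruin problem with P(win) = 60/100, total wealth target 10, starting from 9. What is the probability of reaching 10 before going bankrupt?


Gambler's ruin formula:
r = q/p = 0.4000/0.6000 = 0.6667
P(win) = (1 - r^i)/(1 - r^N)
= (1 - 0.6667^9)/(1 - 0.6667^10)
= 0.9912

0.9912


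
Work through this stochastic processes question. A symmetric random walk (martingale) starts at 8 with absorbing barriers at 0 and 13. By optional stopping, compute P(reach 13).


By optional stopping theorem: E(M at tau) = M(0) = 8
P(hit 13)*13 + P(hit 0)*0 = 8
P(hit 13) = (8 - 0)/(13 - 0) = 8/13 = 0.6154

0.6154


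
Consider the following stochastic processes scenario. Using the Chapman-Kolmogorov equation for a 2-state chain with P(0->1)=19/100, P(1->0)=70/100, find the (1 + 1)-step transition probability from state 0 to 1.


P^2 = P^1 * P^1
Computing via matrix multiplication of the transition matrix.
Entry (0,1) of P^2 = 0.2109

0.2109


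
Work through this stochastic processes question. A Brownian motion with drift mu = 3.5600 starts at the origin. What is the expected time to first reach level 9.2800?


Expected first passage time = a/mu
= 9.2800/3.5600
= 2.6067

2.6067


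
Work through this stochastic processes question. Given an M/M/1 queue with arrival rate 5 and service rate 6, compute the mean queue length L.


rho = 5/6 = 0.8333
L = rho/(1-rho)
= 0.8333/0.1667
= 5.0000

5.0000


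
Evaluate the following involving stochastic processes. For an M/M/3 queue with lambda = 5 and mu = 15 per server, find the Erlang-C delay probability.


a = lambda/mu = 0.3333
rho = a/c = 0.1111
Erlang-C formula applied:
C(c,a) = 0.0050

0.0050


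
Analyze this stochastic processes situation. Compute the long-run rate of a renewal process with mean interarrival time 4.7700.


Long-run renewal rate = 1/E(X)
= 1/4.7700
= 0.2096

0.2096


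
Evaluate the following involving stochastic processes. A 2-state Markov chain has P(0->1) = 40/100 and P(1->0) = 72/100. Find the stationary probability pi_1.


Stationary distribution: pi_0 = p10/(p01+p10), pi_1 = p01/(p01+p10)
p01 = 0.4000, p10 = 0.7200
pi_1 = 0.3571

0.3571


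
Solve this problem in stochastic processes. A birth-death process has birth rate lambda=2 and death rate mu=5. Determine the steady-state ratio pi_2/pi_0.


For birth-death process, pi_n/pi_0 = (lambda/mu)^n
= (2/5)^2
= 0.1600

0.1600


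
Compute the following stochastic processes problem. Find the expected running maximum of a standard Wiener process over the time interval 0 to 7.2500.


E(max B(s)) = sqrt(2t/pi)
= sqrt(2*7.2500/pi)
= sqrt(4.6155)
= 2.1484

2.1484


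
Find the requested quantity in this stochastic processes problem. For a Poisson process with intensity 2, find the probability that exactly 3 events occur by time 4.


P(N(t)=k) = (lambda*t)^k * exp(-lambda*t) / k!
lambda*t = 8
= 8^3 * exp(-8) / 3!
= 512 * 3.3546e-04 / 6
= 0.0286

0.0286


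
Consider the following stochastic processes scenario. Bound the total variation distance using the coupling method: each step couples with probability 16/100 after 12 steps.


TV distance bound <= (1-delta)^n
= (1 - 0.1600)^12
= 0.8400^12
= 0.1234

0.1234


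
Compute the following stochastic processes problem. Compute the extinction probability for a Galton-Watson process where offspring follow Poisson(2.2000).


Since mu = 2.2000 > 1, extinction prob q < 1.
Solve s = exp(mu*(s-1)) iteratively.
q = 0.1563

0.1563


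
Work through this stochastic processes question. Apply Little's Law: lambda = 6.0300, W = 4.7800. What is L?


Little's Law: L = lambda * W
= 6.0300 * 4.7800
= 28.8234

28.8234


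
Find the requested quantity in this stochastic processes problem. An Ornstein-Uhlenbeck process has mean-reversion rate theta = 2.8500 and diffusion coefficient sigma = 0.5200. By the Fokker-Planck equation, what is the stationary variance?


Stationary variance = sigma^2 / (2*theta)
= 0.5200^2 / (2*2.8500)
= 0.2704 / 5.7000
= 0.0474

0.0474


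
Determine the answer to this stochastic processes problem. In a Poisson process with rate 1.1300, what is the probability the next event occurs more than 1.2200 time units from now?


P(X > t) = exp(-lambda * t)
= exp(-1.1300 * 1.2200)
= exp(-1.3786) = 0.2519

0.2519


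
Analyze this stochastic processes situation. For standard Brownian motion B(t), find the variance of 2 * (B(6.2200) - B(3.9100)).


Var(alpha*(B(t)-B(s))) = alpha^2 * (t-s)
= 2^2 * (6.2200 - 3.9100)
= 4 * 2.3100
= 9.2400

9.2400


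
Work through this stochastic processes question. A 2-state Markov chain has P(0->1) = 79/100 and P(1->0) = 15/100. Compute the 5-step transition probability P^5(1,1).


Computing P^5 by matrix multiplication.
P = [[0.2100, 0.7900], [0.1500, 0.8500]]
After raising P to the power 5:
P^5(1,1) = 0.8404

0.8404


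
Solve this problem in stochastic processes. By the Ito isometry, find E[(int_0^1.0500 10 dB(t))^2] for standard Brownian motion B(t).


By Ito isometry: E[(int f dB)^2] = int f^2 dt
= 10^2 * 1.0500
= 100 * 1.0500 = 105.0000

105.0000


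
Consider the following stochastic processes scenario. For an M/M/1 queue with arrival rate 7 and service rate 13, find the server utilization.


rho = lambda/mu
= 7/13
= 0.5385

0.5385


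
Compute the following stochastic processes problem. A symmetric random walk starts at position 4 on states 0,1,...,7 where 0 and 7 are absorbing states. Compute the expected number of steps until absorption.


For symmetric RW on 0,...,N with absorbing barriers, E(i) = i*(N-i)
E(4) = 4 * 3 = 12

12


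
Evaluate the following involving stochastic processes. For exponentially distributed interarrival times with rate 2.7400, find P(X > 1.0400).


P(X > t) = exp(-lambda * t)
= exp(-2.7400 * 1.0400)
= exp(-2.8496) = 0.0579

0.0579


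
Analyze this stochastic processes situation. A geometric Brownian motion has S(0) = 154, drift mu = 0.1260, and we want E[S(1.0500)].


E[S(t)] = S(0) * exp(mu * t)
= 154 * exp(0.1260 * 1.0500)
= 154 * 1.1415
= 175.7834

175.7834


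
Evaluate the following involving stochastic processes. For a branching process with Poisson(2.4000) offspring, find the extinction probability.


Since mu = 2.4000 > 1, extinction prob q < 1.
Solve s = exp(mu*(s-1)) iteratively.
q = 0.1214

0.1214


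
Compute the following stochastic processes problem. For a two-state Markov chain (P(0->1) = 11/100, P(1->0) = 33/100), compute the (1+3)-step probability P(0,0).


P^4 = P^1 * P^3
Computing via matrix multiplication of the transition matrix.
Entry (0,0) of P^4 = 0.7746

0.7746


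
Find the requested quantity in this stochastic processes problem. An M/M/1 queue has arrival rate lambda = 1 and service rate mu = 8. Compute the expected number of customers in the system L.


rho = 1/8 = 0.1250
L = rho/(1-rho)
= 0.1250/0.8750
= 0.1429

0.1429


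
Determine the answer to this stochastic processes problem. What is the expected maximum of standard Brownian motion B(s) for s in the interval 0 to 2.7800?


E(max B(s)) = sqrt(2t/pi)
= sqrt(2*2.7800/pi)
= sqrt(1.7698)
= 1.3303

1.3303


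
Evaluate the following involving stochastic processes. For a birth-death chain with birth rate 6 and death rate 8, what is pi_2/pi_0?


For birth-death process, pi_n/pi_0 = (lambda/mu)^n
= (6/8)^2
= 0.5625

0.5625


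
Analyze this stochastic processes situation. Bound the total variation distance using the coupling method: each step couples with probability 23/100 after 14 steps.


TV distance bound <= (1-delta)^n
= (1 - 0.2300)^14
= 0.7700^14
= 0.0258

0.0258


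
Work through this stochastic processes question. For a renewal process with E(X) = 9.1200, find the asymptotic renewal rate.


Long-run renewal rate = 1/E(X)
= 1/9.1200
= 0.1096

0.1096


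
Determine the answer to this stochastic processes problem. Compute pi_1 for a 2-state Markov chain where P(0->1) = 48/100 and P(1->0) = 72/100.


Stationary distribution: pi_0 = p10/(p01+p10), pi_1 = p01/(p01+p10)
p01 = 0.4800, p10 = 0.7200
pi_1 = 0.4000

0.4000


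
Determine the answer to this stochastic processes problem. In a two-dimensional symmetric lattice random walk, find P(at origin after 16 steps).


P = C(16,8)^2 / 4^16
= 12870^2 / 4294967296
= 165636900 / 4294967296
= 0.0386

0.0386


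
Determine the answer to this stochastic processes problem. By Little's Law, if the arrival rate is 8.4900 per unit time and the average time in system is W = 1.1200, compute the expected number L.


Little's Law: L = lambda * W
= 8.4900 * 1.1200
= 9.5088

9.5088


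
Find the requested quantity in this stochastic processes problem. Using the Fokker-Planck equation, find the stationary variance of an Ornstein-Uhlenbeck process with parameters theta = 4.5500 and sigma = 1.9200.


Stationary variance = sigma^2 / (2*theta)
= 1.9200^2 / (2*4.5500)
= 3.6864 / 9.1000
= 0.4051

0.4051


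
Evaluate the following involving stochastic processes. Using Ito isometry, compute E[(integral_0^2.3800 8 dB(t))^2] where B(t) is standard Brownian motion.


By Ito isometry: E[(int f dB)^2] = int f^2 dt
= 8^2 * 2.3800
= 64 * 2.3800 = 152.3200

152.3200


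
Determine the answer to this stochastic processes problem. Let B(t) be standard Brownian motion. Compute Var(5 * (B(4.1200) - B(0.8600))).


Var(alpha*(B(t)-B(s))) = alpha^2 * (t-s)
= 5^2 * (4.1200 - 0.8600)
= 25 * 3.2600
= 81.5000

81.5000


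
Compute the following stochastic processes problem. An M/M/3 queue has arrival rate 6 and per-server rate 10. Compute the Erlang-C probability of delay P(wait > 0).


a = lambda/mu = 0.6000
rho = a/c = 0.2000
Erlang-C formula applied:
C(c,a) = 0.0247

0.0247


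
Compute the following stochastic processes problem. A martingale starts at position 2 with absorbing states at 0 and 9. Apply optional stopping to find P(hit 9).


By optional stopping theorem: E(M at tau) = M(0) = 2
P(hit 9)*9 + P(hit 0)*0 = 2
P(hit 9) = (2 - 0)/(9 - 0) = 2/9 = 0.2222

0.2222


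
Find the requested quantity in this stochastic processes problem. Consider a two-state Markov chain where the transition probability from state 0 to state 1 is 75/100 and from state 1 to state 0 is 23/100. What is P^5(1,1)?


Computing P^5 by matrix multiplication.
P = [[0.2500, 0.7500], [0.2300, 0.7700]]
After raising P to the power 5:
P^5(1,1) = 0.7653

0.7653


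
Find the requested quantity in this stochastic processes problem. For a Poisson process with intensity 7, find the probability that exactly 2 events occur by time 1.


P(N(t)=k) = (lambda*t)^k * exp(-lambda*t) / k!
lambda*t = 7
= 7^2 * exp(-7) / 2!
= 49 * 9.1188e-04 / 2
= 0.0223

0.0223


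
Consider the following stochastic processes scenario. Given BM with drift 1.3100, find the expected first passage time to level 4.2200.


Expected first passage time = a/mu
= 4.2200/1.3100
= 3.2214

3.2214


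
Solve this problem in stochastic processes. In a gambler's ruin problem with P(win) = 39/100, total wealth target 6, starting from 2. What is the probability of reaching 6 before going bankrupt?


Gambler's ruin formula:
r = q/p = 0.6100/0.3900 = 1.5641
P(win) = (1 - r^i)/(1 - r^N)
= (1 - 1.5641^2)/(1 - 1.5641^6)
= 0.1060

0.1060


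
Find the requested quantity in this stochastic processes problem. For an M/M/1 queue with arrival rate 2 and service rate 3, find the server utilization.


rho = lambda/mu
= 2/3
= 0.6667

0.6667


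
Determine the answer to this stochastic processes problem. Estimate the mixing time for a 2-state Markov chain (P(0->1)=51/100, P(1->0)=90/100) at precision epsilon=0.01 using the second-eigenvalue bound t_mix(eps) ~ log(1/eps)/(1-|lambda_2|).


lambda_2 = |1 - p01 - p10| = |1 - 0.5100 - 0.9000| = 0.4100
t_mix ~ log(1/eps)/(1 - |lambda_2|)
= log(100)/(1 - 0.4100) = 4.6052/0.5900
= 7.8054

7.8054


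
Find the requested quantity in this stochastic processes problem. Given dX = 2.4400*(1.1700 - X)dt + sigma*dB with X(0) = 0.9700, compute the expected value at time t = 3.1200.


E[X(t)] = mu + (X(0) - mu)*exp(-theta*t)
= 1.1700 + (0.9700 - 1.1700)*exp(-2.4400*3.1200)
= 1.1700 + -0.2000 * 4.9409e-04
= 1.1699

1.1699


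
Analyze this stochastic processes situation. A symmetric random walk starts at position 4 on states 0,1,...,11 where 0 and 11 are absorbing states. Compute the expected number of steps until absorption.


For symmetric RW on 0,...,N with absorbing barriers, E(i) = i*(N-i)
E(4) = 4 * 7 = 28

28


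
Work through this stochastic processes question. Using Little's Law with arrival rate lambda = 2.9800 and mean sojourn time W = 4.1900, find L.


Little's Law: L = lambda * W
= 2.9800 * 4.1900
= 12.4862

12.4862


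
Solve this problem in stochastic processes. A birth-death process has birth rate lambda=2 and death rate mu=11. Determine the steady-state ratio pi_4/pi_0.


For birth-death process, pi_n/pi_0 = (lambda/mu)^n
= (2/11)^4
= 0.0011

0.0011


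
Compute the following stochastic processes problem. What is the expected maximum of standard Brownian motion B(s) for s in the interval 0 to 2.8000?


E(max B(s)) = sqrt(2t/pi)
= sqrt(2*2.8000/pi)
= sqrt(1.7825)
= 1.3351

1.3351


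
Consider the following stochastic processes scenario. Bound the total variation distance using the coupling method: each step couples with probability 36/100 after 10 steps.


TV distance bound <= (1-delta)^n
= (1 - 0.3600)^10
= 0.6400^10
= 0.0115

0.0115


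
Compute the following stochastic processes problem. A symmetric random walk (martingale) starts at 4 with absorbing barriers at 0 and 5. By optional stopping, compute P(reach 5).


By optional stopping theorem: E(M at tau) = M(0) = 4
P(hit 5)*5 + P(hit 0)*0 = 4
P(hit 5) = (4 - 0)/(5 - 0) = 4/5 = 0.8000

0.8000


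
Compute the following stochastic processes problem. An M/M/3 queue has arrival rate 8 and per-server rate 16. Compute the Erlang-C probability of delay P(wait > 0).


a = lambda/mu = 0.5000
rho = a/c = 0.1667
Erlang-C formula applied:
C(c,a) = 0.0152

0.0152


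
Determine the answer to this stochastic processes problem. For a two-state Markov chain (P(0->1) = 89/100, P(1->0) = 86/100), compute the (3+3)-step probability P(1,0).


P^6 = P^3 * P^3
Computing via matrix multiplication of the transition matrix.
Entry (1,0) of P^6 = 0.4040

0.4040


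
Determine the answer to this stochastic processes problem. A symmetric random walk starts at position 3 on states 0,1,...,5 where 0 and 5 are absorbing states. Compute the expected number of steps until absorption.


For symmetric RW on 0,...,N with absorbing barriers, E(i) = i*(N-i)
E(3) = 3 * 2 = 6

6


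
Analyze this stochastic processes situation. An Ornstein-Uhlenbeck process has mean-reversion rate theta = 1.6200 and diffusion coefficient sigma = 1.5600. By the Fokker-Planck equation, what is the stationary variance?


Stationary variance = sigma^2 / (2*theta)
= 1.5600^2 / (2*1.6200)
= 2.4336 / 3.2400
= 0.7511

0.7511


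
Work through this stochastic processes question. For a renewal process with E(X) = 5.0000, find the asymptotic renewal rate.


Long-run renewal rate = 1/E(X)
= 1/5.0000
= 0.2000

0.2000


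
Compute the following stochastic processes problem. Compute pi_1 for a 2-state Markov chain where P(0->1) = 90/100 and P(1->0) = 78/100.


Stationary distribution: pi_0 = p10/(p01+p10), pi_1 = p01/(p01+p10)
p01 = 0.9000, p10 = 0.7800
pi_1 = 0.5357

0.5357


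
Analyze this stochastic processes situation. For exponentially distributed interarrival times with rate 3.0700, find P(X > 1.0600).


P(X > t) = exp(-lambda * t)
= exp(-3.0700 * 1.0600)
= exp(-3.2542) = 0.0386

0.0386


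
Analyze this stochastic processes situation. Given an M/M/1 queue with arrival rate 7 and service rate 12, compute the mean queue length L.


rho = 7/12 = 0.5833
L = rho/(1-rho)
= 0.5833/0.4167
= 1.4000

1.4000


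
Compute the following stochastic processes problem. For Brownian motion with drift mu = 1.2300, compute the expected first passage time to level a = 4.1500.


Expected first passage time = a/mu
= 4.1500/1.2300
= 3.3740

3.3740


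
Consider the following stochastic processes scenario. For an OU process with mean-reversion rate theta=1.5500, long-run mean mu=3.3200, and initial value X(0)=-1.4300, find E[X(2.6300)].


E[X(t)] = mu + (X(0) - mu)*exp(-theta*t)
= 3.3200 + (-1.4300 - 3.3200)*exp(-1.5500*2.6300)
= 3.3200 + -4.7500 * 0.0170
= 3.2394

3.2394


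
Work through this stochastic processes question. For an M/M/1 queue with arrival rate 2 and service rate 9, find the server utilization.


rho = lambda/mu
= 2/9
= 0.2222

0.2222


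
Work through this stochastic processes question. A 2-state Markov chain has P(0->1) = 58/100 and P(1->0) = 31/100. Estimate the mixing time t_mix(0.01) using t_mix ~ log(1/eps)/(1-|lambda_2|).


lambda_2 = |1 - p01 - p10| = |1 - 0.5800 - 0.3100| = 0.1100
t_mix ~ log(1/eps)/(1 - |lambda_2|)
= log(100)/(1 - 0.1100) = 4.6052/0.8900
= 5.1743

5.1743


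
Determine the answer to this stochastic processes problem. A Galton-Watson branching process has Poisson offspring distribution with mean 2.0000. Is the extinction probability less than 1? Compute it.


Since mu = 2.0000 > 1, extinction prob q < 1.
Solve s = exp(mu*(s-1)) iteratively.
q = 0.2032

0.2032


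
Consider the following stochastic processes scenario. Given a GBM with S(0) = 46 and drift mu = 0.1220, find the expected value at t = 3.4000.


E[S(t)] = S(0) * exp(mu * t)
= 46 * exp(0.1220 * 3.4000)
= 46 * 1.5141
= 69.6471

69.6471


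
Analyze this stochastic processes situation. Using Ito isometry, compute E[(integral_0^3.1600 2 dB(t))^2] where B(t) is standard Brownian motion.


By Ito isometry: E[(int f dB)^2] = int f^2 dt
= 2^2 * 3.1600
= 4 * 3.1600 = 12.6400

12.6400


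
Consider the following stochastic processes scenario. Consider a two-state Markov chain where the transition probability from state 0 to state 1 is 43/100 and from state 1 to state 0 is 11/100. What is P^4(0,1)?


Computing P^4 by matrix multiplication.
P = [[0.5700, 0.4300], [0.1100, 0.8900]]
After raising P to the power 4:
P^4(0,1) = 0.7606

0.7606


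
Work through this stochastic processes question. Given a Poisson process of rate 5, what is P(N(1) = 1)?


P(N(t)=k) = (lambda*t)^k * exp(-lambda*t) / k!
lambda*t = 5
= 5^1 * exp(-5) / 1!
= 5 * 0.0067 / 1
= 0.0337

0.0337


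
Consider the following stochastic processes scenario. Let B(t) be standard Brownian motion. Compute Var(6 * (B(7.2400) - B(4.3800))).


Var(alpha*(B(t)-B(s))) = alpha^2 * (t-s)
= 6^2 * (7.2400 - 4.3800)
= 36 * 2.8600
= 102.9600

102.9600


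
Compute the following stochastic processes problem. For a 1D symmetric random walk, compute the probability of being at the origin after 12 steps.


P(S(12) = 0) = C(12,6) / 4^6
= 924 / 4096
= 0.2256

0.2256


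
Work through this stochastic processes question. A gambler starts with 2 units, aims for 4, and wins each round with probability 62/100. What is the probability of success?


Gambler's ruin formula:
r = q/p = 0.3800/0.6200 = 0.6129
P(win) = (1 - r^i)/(1 - r^N)
= (1 - 0.6129^2)/(1 - 0.6129^4)
= 0.7269

0.7269


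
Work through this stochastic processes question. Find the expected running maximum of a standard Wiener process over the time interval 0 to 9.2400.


E(max B(s)) = sqrt(2t/pi)
= sqrt(2*9.2400/pi)
= sqrt(5.8824)
= 2.4254

2.4254


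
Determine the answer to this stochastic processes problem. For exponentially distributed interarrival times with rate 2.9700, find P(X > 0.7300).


P(X > t) = exp(-lambda * t)
= exp(-2.9700 * 0.7300)
= exp(-2.1681) = 0.1144

0.1144


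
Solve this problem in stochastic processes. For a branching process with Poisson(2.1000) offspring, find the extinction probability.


Since mu = 2.1000 > 1, extinction prob q < 1.
Solve s = exp(mu*(s-1)) iteratively.
q = 0.1779

0.1779


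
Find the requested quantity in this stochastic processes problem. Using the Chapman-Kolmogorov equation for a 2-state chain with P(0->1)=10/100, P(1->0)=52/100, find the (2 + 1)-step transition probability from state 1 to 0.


P^3 = P^2 * P^1
Computing via matrix multiplication of the transition matrix.
Entry (1,0) of P^3 = 0.7927

0.7927


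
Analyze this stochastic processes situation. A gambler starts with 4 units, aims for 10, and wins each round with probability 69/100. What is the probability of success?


Gambler's ruin formula:
r = q/p = 0.3100/0.6900 = 0.4493
P(win) = (1 - r^i)/(1 - r^N)
= (1 - 0.4493^4)/(1 - 0.4493^10)
= 0.9596

0.9596


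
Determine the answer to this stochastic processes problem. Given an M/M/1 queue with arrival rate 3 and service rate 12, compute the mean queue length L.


rho = 3/12 = 0.2500
L = rho/(1-rho)
= 0.2500/0.7500
= 0.3333

0.3333


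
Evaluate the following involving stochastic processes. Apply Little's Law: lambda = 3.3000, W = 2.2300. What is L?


Little's Law: L = lambda * W
= 3.3000 * 2.2300
= 7.3590

7.3590


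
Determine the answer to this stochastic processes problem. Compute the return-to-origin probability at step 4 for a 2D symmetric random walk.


P = C(4,2)^2 / 4^4
= 6^2 / 256
= 36 / 256
= 0.1406

0.1406


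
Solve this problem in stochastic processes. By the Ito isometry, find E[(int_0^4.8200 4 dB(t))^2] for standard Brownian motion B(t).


By Ito isometry: E[(int f dB)^2] = int f^2 dt
= 4^2 * 4.8200
= 16 * 4.8200 = 77.1200

77.1200


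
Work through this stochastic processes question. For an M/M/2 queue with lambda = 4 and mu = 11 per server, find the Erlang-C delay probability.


a = lambda/mu = 0.3636
rho = a/c = 0.1818
Erlang-C formula applied:
C(c,a) = 0.0559

0.0559


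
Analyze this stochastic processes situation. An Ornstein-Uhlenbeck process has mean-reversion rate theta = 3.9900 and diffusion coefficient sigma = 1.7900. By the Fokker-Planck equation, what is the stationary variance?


Stationary variance = sigma^2 / (2*theta)
= 1.7900^2 / (2*3.9900)
= 3.2041 / 7.9800
= 0.4015

0.4015


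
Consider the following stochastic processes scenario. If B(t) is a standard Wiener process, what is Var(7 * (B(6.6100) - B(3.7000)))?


Var(alpha*(B(t)-B(s))) = alpha^2 * (t-s)
= 7^2 * (6.6100 - 3.7000)
= 49 * 2.9100
= 142.5900

142.5900


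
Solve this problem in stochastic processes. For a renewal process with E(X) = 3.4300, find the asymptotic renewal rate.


Long-run renewal rate = 1/E(X)
= 1/3.4300
= 0.2915

0.2915


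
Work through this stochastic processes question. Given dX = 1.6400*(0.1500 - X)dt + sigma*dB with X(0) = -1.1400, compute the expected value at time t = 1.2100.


E[X(t)] = mu + (X(0) - mu)*exp(-theta*t)
= 0.1500 + (-1.1400 - 0.1500)*exp(-1.6400*1.2100)
= 0.1500 + -1.2900 * 0.1375
= -0.0273

-0.0273


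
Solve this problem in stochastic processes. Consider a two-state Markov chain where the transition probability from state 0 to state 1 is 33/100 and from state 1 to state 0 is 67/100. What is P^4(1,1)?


Computing P^4 by matrix multiplication.
P = [[0.6700, 0.3300], [0.6700, 0.3300]]
After raising P to the power 4:
P^4(1,1) = 0.3300

0.3300


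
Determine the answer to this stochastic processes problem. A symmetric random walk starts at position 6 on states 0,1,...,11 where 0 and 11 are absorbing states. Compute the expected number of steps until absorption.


For symmetric RW on 0,...,N with absorbing barriers, E(i) = i*(N-i)
E(6) = 6 * 5 = 30

30


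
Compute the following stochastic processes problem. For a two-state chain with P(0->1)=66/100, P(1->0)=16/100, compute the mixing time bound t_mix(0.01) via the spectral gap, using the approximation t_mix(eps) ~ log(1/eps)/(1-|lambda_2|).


lambda_2 = |1 - p01 - p10| = |1 - 0.6600 - 0.1600| = 0.1800
t_mix ~ log(1/eps)/(1 - |lambda_2|)
= log(100)/(1 - 0.1800) = 4.6052/0.8200
= 5.6161

5.6161


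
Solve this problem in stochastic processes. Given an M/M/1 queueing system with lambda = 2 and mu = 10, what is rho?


rho = lambda/mu
= 2/10
= 0.2000

0.2000


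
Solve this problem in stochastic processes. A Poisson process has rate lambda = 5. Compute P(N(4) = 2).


P(N(t)=k) = (lambda*t)^k * exp(-lambda*t) / k!
lambda*t = 20
= 20^2 * exp(-20) / 2!
= 400 * 2.0612e-09 / 2
= 4.1223e-07

4.1223e-07


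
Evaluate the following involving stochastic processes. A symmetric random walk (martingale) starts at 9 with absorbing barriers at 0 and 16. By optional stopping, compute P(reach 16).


By optional stopping theorem: E(M at tau) = M(0) = 9
P(hit 16)*16 + P(hit 0)*0 = 9
P(hit 16) = (9 - 0)/(16 - 0) = 9/16 = 0.5625

0.5625


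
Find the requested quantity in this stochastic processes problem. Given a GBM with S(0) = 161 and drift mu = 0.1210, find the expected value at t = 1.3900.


E[S(t)] = S(0) * exp(mu * t)
= 161 * exp(0.1210 * 1.3900)
= 161 * 1.1832
= 190.4890

190.4890


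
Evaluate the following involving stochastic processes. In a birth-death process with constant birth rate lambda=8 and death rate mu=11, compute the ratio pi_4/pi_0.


For birth-death process, pi_n/pi_0 = (lambda/mu)^n
= (8/11)^4
= 0.2798

0.2798


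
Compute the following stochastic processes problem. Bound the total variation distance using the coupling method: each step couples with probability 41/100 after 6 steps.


TV distance bound <= (1-delta)^n
= (1 - 0.4100)^6
= 0.5900^6
= 0.0422

0.0422


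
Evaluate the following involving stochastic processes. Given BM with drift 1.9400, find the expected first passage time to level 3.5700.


Expected first passage time = a/mu
= 3.5700/1.9400
= 1.8402

1.8402


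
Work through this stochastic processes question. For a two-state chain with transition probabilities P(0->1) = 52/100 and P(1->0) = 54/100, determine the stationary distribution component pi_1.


Stationary distribution: pi_0 = p10/(p01+p10), pi_1 = p01/(p01+p10)
p01 = 0.5200, p10 = 0.5400
pi_1 = 0.4906

0.4906


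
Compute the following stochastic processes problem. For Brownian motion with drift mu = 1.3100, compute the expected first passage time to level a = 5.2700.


Expected first passage time = a/mu
= 5.2700/1.3100
= 4.0229

4.0229


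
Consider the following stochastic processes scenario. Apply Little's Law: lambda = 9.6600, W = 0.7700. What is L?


Little's Law: L = lambda * W
= 9.6600 * 0.7700
= 7.4382

7.4382


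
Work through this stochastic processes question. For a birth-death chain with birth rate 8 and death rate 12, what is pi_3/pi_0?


For birth-death process, pi_n/pi_0 = (lambda/mu)^n
= (8/12)^3
= 0.2963

0.2963


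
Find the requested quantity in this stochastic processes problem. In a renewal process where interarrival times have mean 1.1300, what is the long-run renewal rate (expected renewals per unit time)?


Long-run renewal rate = 1/E(X)
= 1/1.1300
= 0.8850

0.8850


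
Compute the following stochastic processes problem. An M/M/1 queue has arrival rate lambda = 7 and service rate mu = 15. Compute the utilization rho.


rho = lambda/mu
= 7/15
= 0.4667

0.4667


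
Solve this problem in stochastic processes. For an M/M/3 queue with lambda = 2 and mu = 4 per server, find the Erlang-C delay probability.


a = lambda/mu = 0.5000
rho = a/c = 0.1667
Erlang-C formula applied:
C(c,a) = 0.0152

0.0152


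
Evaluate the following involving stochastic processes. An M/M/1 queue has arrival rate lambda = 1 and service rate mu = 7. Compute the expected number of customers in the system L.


rho = 1/7 = 0.1429
L = rho/(1-rho)
= 0.1429/0.8571
= 0.1667

0.1667


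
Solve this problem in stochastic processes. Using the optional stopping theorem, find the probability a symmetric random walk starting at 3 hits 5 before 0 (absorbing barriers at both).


By optional stopping theorem: E(M at tau) = M(0) = 3
P(hit 5)*5 + P(hit 0)*0 = 3
P(hit 5) = (3 - 0)/(5 - 0) = 3/5 = 0.6000

0.6000
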